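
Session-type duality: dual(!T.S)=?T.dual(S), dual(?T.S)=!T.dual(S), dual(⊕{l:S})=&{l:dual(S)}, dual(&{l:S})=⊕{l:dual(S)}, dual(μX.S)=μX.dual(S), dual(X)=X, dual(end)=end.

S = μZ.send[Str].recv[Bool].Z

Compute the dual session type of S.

μZ = μZ  (μ self-dual)
  send[Str] = recv[Str]
    recv[Bool] = send[Bool]
      Z ↦ Z

μZ.recv[Str].send[Bool].Z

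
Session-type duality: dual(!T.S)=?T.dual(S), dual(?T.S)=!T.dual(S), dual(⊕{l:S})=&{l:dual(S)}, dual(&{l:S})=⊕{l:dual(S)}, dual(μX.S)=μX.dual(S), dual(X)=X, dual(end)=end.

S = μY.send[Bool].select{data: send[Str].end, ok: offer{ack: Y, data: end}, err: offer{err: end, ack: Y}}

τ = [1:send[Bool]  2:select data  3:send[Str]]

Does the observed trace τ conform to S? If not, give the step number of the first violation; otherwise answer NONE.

NONE

[1] send[Bool]  ✓  now at select{data: send[Str].end, ok: offer{ack: μY.…, data: end}, err: offer{err: end, ack: μY.…}}
[2] select data  ✓  now at send[Str].end
[3] send[Str]  ✓  now at end
trace exhausted — no violation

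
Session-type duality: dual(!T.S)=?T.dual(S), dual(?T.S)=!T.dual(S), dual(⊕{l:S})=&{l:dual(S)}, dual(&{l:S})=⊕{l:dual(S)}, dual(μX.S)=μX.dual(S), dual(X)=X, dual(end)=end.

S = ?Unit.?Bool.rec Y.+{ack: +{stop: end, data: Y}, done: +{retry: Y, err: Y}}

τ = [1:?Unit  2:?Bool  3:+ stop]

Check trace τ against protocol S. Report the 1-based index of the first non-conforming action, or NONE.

step 1: ?Unit  ok  residual = ?Bool.rec Y.…
step 2: ?Bool  ok  residual = rec Y.…
step 3: got + stop, protocol expects + ack or + done  ✗

3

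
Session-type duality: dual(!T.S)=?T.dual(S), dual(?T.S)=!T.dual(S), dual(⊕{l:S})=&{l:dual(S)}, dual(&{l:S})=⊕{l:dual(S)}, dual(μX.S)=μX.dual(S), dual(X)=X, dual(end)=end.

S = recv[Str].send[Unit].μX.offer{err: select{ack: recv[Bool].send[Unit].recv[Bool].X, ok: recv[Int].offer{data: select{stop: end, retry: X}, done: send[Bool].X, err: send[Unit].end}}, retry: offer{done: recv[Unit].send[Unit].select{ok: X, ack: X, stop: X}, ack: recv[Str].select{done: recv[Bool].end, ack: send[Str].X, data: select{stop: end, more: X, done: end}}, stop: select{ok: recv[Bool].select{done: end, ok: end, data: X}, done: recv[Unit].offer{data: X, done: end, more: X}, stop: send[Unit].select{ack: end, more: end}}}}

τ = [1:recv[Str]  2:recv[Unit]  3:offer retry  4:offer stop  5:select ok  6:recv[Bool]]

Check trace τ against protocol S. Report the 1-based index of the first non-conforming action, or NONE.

2

step 1: recv[Str]  ✓  now at send[Unit].μX.…
step 2: got recv[Unit], protocol expects send[Unit]  ✗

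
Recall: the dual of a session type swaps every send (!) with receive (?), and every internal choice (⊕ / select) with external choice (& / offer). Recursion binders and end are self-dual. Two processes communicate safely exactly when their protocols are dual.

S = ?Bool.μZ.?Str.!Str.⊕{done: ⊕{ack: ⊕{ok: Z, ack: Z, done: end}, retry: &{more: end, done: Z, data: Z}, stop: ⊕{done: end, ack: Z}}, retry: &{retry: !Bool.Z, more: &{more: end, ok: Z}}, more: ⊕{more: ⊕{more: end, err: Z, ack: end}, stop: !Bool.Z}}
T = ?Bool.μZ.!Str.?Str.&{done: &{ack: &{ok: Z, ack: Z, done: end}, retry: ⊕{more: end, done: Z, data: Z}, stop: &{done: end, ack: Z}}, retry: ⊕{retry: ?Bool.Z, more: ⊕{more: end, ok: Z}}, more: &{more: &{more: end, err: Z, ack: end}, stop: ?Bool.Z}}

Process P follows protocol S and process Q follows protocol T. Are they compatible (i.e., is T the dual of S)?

NO

?Bool ‖ ?Bool  ✗ same direction on both sides — not dual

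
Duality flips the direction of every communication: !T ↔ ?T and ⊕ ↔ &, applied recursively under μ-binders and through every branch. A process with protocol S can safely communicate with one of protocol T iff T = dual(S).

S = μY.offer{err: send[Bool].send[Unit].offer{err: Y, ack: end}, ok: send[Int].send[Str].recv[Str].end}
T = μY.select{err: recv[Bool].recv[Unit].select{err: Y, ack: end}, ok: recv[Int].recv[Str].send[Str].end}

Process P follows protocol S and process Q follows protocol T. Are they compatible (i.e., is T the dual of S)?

μY vs μY  ✓ (μ self-dual)
  offer{err,ok} vs select{err,ok}  ✓ labels match
    case err:
      send[Bool] vs recv[Bool]  ✓
        send[Unit] vs recv[Unit]  ✓
          offer{err,ack} vs select{err,ack}  ✓ labels match
            case err:
              Y vs Y  ✓
            case ack:
              end vs end  ✓
    case ok:
      send[Int] vs recv[Int]  ✓
        send[Str] vs recv[Str]  ✓
          recv[Str] vs send[Str]  ✓
            end vs end  ✓

YES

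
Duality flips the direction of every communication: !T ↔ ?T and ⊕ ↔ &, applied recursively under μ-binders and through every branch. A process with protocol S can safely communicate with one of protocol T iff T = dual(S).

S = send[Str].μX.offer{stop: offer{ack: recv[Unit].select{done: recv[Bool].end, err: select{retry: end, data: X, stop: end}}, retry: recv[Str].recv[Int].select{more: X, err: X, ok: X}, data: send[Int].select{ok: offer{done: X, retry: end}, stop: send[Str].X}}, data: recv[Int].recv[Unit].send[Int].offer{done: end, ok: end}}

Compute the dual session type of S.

send[Str] = recv[Str]
  μX = μX  (rec unchanged)
    offer{stop,data} = select{stop,data}  (&→⊕)
      case stop:
        offer{ack,retry,data} = select{ack,retry,data}  (&→⊕)
          case ack:
            recv[Unit] = send[Unit]
              select{done,err} = offer{done,err}  (internal→external)
                case done:
                  recv[Bool] = send[Bool]
                    end ↦ end
                case err:
                  select{retry,data,stop} = offer{retry,data,stop}  (internal→external)
                    case retry:
                      end ↦ end
                    case data:
                      X ↦ X
                    case stop:
                      end ↦ end
          case retry:
            recv[Str] = send[Str]
              recv[Int] = send[Int]
                select{more,err,ok} = offer{more,err,ok}  (internal→external)
                  case more:
                    X ↦ X
                  case err:
                    X ↦ X
                  case ok:
                    X ↦ X
          case data:
            send[Int] = recv[Int]
              select{ok,stop} = offer{ok,stop}  (internal→external)
                case ok:
                  offer{done,retry} = select{done,retry}  (&→⊕)
                    case done:
                      X ↦ X
                    case retry:
                      end ↦ end
                case stop:
                  send[Str] = recv[Str]
                    X ↦ X
      case data:
        recv[Int] = send[Int]
          recv[Unit] = send[Unit]
            send[Int] = recv[Int]
              offer{done,ok} = select{done,ok}  (&→⊕)
                case done:
                  end ↦ end
                case ok:
                  end ↦ end

recv[Str].μX.select{stop: select{ack: send[Unit].offer{done: send[Bool].end, err: offer{retry: end, data: X, stop: end}}, retry: send[Str].send[Int].offer{more: X, err: X, ok: X}, data: recv[Int].offer{ok: select{done: X, retry: end}, stop: recv[Str].X}}, data: send[Int].send[Unit].recv[Int].select{done: end, ok: end}}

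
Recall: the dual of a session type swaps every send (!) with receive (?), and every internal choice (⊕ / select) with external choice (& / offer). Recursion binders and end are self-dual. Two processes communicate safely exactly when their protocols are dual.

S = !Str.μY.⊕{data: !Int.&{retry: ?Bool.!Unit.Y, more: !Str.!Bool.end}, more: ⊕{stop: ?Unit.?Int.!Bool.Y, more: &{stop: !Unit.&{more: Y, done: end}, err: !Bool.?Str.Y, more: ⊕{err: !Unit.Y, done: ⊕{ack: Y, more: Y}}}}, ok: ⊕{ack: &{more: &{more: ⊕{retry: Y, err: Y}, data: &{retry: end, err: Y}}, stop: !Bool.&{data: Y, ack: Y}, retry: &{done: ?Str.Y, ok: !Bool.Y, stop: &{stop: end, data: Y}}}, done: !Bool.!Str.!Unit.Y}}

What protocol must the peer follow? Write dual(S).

!Str ↦ ?Str
  μY ↦ μY  (binder kept)
    ⊕{data,more,ok} ↦ &{data,more,ok}  (⊕→&)
      • data:
        !Int ↦ ?Int
          &{retry,more} ↦ ⊕{retry,more}  (offer→select)
            • retry:
              ?Bool ↦ !Bool
                !Unit ↦ ?Unit
                  dual(Y) = Y
            • more:
              !Str ↦ ?Str
                !Bool ↦ ?Bool
                  dual(end) = end
      • more:
        ⊕{stop,more} ↦ &{stop,more}  (⊕→&)
          • stop:
            ?Unit ↦ !Unit
              ?Int ↦ !Int
                !Bool ↦ ?Bool
                  dual(Y) = Y
          • more:
            &{stop,err,more} ↦ ⊕{stop,err,more}  (offer→select)
              • stop:
                !Unit ↦ ?Unit
                  &{more,done} ↦ ⊕{more,done}  (offer→select)
                    • more:
                      dual(Y) = Y
                    • done:
                      dual(end) = end
              • err:
                !Bool ↦ ?Bool
                  ?Str ↦ !Str
                    dual(Y) = Y
              • more:
                ⊕{err,done} ↦ &{err,done}  (⊕→&)
                  • err:
                    !Unit ↦ ?Unit
                      dual(Y) = Y
                  • done:
                    ⊕{ack,more} ↦ &{ack,more}  (⊕→&)
                      • ack:
                        dual(Y) = Y
                      • more:
                        dual(Y) = Y
      • ok:
        ⊕{ack,done} ↦ &{ack,done}  (⊕→&)
          • ack:
            &{more,stop,retry} ↦ ⊕{more,stop,retry}  (offer→select)
              • more:
                &{more,data} ↦ ⊕{more,data}  (offer→select)
                  • more:
                    ⊕{retry,err} ↦ &{retry,err}  (⊕→&)
                      • retry:
                        dual(Y) = Y
                      • err:
                        dual(Y) = Y
                  • data:
                    &{retry,err} ↦ ⊕{retry,err}  (offer→select)
                      • retry:
                        dual(end) = end
                      • err:
                        dual(Y) = Y
              • stop:
                !Bool ↦ ?Bool
                  &{data,ack} ↦ ⊕{data,ack}  (offer→select)
                    • data:
                      dual(Y) = Y
                    • ack:
                      dual(Y) = Y
              • retry:
                &{done,ok,stop} ↦ ⊕{done,ok,stop}  (offer→select)
                  • done:
                    ?Str ↦ !Str
                      dual(Y) = Y
                  • ok:
                    !Bool ↦ ?Bool
                      dual(Y) = Y
                  • stop:
                    &{stop,data} ↦ ⊕{stop,data}  (offer→select)
                      • stop:
                        dual(end) = end
                      • data:
                        dual(Y) = Y
          • done:
            !Bool ↦ ?Bool
              !Str ↦ ?Str
                !Unit ↦ ?Unit
                  dual(Y) = Y

?Str.μY.&{data: ?Int.⊕{retry: !Bool.?Unit.Y, more: ?Str.?Bool.end}, more: &{stop: !Unit.!Int.?Bool.Y, more: ⊕{stop: ?Unit.⊕{more: Y, done: end}, err: ?Bool.!Str.Y, more: &{err: ?Unit.Y, done: &{ack: Y, more: Y}}}}, ok: &{ack: ⊕{more: ⊕{more: &{retry: Y, err: Y}, data: ⊕{retry: end, err: Y}}, stop: ?Bool.⊕{data: Y, ack: Y}, retry: ⊕{done: !Str.Y, ok: ?Bool.Y, stop: ⊕{stop: end, data: Y}}}, done: ?Bool.?Str.?Unit.Y}}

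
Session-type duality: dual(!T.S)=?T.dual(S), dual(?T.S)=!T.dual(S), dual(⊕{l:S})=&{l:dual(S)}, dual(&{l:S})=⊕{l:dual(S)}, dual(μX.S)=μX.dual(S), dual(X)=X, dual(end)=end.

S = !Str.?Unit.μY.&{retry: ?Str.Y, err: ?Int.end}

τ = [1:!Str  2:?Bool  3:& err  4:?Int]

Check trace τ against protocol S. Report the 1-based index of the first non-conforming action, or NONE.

@1 !Str  ✓  residual = ?Unit.μY.…
@2 got ?Bool, protocol expects ?Unit  ✗

2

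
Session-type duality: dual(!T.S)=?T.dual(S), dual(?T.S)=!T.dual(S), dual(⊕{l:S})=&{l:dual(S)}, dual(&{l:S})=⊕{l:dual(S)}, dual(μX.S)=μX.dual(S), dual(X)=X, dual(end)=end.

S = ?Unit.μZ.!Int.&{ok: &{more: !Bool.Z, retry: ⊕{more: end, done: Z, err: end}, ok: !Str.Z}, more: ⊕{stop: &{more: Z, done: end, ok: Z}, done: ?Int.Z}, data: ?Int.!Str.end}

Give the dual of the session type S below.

!Unit.μZ.?Int.⊕{ok: ⊕{more: ?Bool.Z, retry: &{more: end, done: Z, err: end}, ok: ?Str.Z}, more: &{stop: ⊕{more: Z, done: end, ok: Z}, done: !Int.Z}, data: !Int.?Str.end}

?Unit → !Unit
  μZ → μZ  (binder kept)
    !Int → ?Int
      &{ok,more,data} → ⊕{ok,more,data}  (&→⊕)
        case ok:
          &{more,retry,ok} → ⊕{more,retry,ok}  (&→⊕)
            case more:
              !Bool → ?Bool
                Z ↦ Z
            case retry:
              ⊕{more,done,err} → &{more,done,err}  (select→offer)
                case more:
                  end ↦ end
                case done:
                  Z ↦ Z
                case err:
                  end ↦ end
            case ok:
              !Str → ?Str
                Z ↦ Z
        case more:
          ⊕{stop,done} → &{stop,done}  (select→offer)
            case stop:
              &{more,done,ok} → ⊕{more,done,ok}  (&→⊕)
                case more:
                  Z ↦ Z
                case done:
                  end ↦ end
                case ok:
                  Z ↦ Z
            case done:
              ?Int → !Int
                Z ↦ Z
        case data:
          ?Int → !Int
            !Str → ?Str
              end ↦ end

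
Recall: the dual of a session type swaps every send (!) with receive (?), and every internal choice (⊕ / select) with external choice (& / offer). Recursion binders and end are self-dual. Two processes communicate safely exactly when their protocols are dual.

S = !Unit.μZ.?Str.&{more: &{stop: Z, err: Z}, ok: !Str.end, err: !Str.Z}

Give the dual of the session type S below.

!Unit → ?Unit
  μZ → μZ  (binder kept)
    ?Str → !Str
      &{more,ok,err} → ⊕{more,ok,err}  (&→⊕)
        case more:
          &{stop,err} → ⊕{stop,err}  (&→⊕)
            case stop:
              dual(Z) = Z
            case err:
              dual(Z) = Z
        case ok:
          !Str → ?Str
            dual(end) = end
        case err:
          !Str → ?Str
            dual(Z) = Z

?Unit.μZ.!Str.⊕{more: ⊕{stop: Z, err: Z}, ok: ?Str.end, err: ?Str.Z}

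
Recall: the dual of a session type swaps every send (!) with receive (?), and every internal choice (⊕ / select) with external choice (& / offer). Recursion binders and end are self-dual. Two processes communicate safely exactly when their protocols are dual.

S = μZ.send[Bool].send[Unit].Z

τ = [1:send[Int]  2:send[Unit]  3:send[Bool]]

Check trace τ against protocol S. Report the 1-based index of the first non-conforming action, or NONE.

step 1: got send[Int], protocol expects send[Bool]  ✗

1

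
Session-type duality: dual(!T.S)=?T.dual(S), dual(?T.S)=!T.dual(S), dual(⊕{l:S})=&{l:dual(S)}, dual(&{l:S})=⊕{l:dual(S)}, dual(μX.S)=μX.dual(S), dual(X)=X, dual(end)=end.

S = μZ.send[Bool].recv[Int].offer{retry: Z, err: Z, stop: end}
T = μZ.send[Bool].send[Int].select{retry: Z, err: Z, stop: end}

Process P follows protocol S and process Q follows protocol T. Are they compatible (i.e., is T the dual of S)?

NO

μZ ‖ μZ  ✓ (μ self-dual)
  send[Bool] ‖ send[Bool]  ✗ same direction on both sides — not dual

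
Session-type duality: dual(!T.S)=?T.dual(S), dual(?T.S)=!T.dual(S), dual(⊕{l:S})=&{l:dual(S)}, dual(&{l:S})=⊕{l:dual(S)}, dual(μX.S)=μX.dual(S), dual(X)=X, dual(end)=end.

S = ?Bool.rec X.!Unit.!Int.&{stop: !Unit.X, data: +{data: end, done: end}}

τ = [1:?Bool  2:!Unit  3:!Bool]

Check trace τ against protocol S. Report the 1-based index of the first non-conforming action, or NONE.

3

step 1: ?Bool  ✓  residual = rec X.…
step 2: !Unit  ✓  residual = !Int.&{stop: !Unit.rec X.…, data: +{data: end, done: end}}
step 3: got !Bool, protocol expects !Int  ✗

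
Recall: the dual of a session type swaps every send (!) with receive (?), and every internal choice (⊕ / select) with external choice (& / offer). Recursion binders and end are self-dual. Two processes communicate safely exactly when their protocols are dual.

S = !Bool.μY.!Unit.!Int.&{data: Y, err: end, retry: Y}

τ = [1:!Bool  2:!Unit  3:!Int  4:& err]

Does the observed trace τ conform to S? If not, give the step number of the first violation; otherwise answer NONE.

NONE

@1 !Bool  ✓  residual = μY.…
@2 !Unit  ✓  residual = !Int.&{data: μY.…, err: end, retry: μY.…}
@3 !Int  ✓  residual = &{data: μY.…, err: end, retry: μY.…}
@4 & err  ✓  residual = end
trace exhausted — no violation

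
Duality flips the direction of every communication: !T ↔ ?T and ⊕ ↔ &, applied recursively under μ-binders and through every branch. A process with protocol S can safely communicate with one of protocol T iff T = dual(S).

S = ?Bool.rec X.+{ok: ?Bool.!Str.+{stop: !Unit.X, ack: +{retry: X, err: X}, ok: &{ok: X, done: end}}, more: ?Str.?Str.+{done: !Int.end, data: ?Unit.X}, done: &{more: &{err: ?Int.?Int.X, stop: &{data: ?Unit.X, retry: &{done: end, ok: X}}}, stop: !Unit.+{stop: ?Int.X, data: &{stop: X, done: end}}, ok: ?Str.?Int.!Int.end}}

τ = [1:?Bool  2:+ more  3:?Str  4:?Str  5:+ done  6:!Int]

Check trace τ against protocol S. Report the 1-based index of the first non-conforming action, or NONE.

NONE

[1] ?Bool  ✓  state: rec X.…
[2] + more  ✓  state: ?Str.?Str.+{done: !Int.end, data: ?Unit.rec X.…}
[3] ?Str  ✓  state: ?Str.+{done: !Int.end, data: ?Unit.rec X.…}
[4] ?Str  ✓  state: +{done: !Int.end, data: ?Unit.rec X.…}
[5] + done  ✓  state: !Int.end
[6] !Int  ✓  state: end
trace exhausted — no violation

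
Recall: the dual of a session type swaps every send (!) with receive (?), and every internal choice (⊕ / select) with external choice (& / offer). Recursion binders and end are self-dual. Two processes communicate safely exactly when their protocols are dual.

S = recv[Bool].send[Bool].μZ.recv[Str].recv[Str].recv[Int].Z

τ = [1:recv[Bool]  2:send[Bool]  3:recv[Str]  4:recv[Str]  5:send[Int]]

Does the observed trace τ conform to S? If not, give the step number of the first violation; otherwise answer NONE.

step 1: recv[Bool]  ✓  cont: send[Bool].μZ.…
step 2: send[Bool]  ✓  cont: μZ.…
step 3: recv[Str]  ✓  cont: recv[Str].recv[Int].μZ.…
step 4: recv[Str]  ✓  cont: recv[Int].μZ.…
step 5: got send[Int], protocol expects recv[Int]  ✗

5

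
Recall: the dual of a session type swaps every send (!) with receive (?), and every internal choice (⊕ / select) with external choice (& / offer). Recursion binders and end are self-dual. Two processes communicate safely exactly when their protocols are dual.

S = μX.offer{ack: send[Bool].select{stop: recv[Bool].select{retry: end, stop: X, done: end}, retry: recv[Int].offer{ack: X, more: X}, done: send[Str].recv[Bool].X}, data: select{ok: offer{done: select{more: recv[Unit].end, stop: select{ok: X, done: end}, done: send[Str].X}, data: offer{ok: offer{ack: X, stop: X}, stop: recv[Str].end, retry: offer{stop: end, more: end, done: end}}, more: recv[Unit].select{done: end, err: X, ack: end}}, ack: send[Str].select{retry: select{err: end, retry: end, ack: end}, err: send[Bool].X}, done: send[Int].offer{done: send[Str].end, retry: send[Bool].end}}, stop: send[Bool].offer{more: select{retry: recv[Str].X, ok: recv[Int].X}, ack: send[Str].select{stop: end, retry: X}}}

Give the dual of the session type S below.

μX.select{ack: recv[Bool].offer{stop: send[Bool].offer{retry: end, stop: X, done: end}, retry: send[Int].select{ack: X, more: X}, done: recv[Str].send[Bool].X}, data: offer{ok: select{done: offer{more: send[Unit].end, stop: offer{ok: X, done: end}, done: recv[Str].X}, data: select{ok: select{ack: X, stop: X}, stop: send[Str].end, retry: select{stop: end, more: end, done: end}}, more: send[Unit].offer{done: end, err: X, ack: end}}, ack: recv[Str].offer{retry: offer{err: end, retry: end, ack: end}, err: recv[Bool].X}, done: recv[Int].select{done: recv[Str].end, retry: recv[Bool].end}}, stop: recv[Bool].select{more: offer{retry: send[Str].X, ok: send[Int].X}, ack: recv[Str].offer{stop: end, retry: X}}}

μX ↦ μX  (binder kept)
  offer{ack,data,stop} ↦ select{ack,data,stop}  (external→internal)
    [ack]
      send[Bool] ↦ recv[Bool]
        select{stop,retry,done} ↦ offer{stop,retry,done}  (select→offer)
          [stop]
            recv[Bool] ↦ send[Bool]
              select{retry,stop,done} ↦ offer{retry,stop,done}  (select→offer)
                [retry]
                  dual(end) = end
                [stop]
                  dual(X) = X
                [done]
                  dual(end) = end
          [retry]
            recv[Int] ↦ send[Int]
              offer{ack,more} ↦ select{ack,more}  (external→internal)
                [ack]
                  dual(X) = X
                [more]
                  dual(X) = X
          [done]
            send[Str] ↦ recv[Str]
              recv[Bool] ↦ send[Bool]
                dual(X) = X
    [data]
      select{ok,ack,done} ↦ offer{ok,ack,done}  (select→offer)
        [ok]
          offer{done,data,more} ↦ select{done,data,more}  (external→internal)
            [done]
              select{more,stop,done} ↦ offer{more,stop,done}  (select→offer)
                [more]
                  recv[Unit] ↦ send[Unit]
                    dual(end) = end
                [stop]
                  select{ok,done} ↦ offer{ok,done}  (select→offer)
                    [ok]
                      dual(X) = X
                    [done]
                      dual(end) = end
                [done]
                  send[Str] ↦ recv[Str]
                    dual(X) = X
            [data]
              offer{ok,stop,retry} ↦ select{ok,stop,retry}  (external→internal)
                [ok]
                  offer{ack,stop} ↦ select{ack,stop}  (external→internal)
                    [ack]
                      dual(X) = X
                    [stop]
                      dual(X) = X
                [stop]
                  recv[Str] ↦ send[Str]
                    dual(end) = end
                [retry]
                  offer{stop,more,done} ↦ select{stop,more,done}  (external→internal)
                    [stop]
                      dual(end) = end
                    [more]
                      dual(end) = end
                    [done]
                      dual(end) = end
            [more]
              recv[Unit] ↦ send[Unit]
                select{done,err,ack} ↦ offer{done,err,ack}  (select→offer)
                  [done]
                    dual(end) = end
                  [err]
                    dual(X) = X
                  [ack]
                    dual(end) = end
        [ack]
          send[Str] ↦ recv[Str]
            select{retry,err} ↦ offer{retry,err}  (select→offer)
              [retry]
                select{err,retry,ack} ↦ offer{err,retry,ack}  (select→offer)
                  [err]
                    dual(end) = end
                  [retry]
                    dual(end) = end
                  [ack]
                    dual(end) = end
              [err]
                send[Bool] ↦ recv[Bool]
                  dual(X) = X
        [done]
          send[Int] ↦ recv[Int]
            offer{done,retry} ↦ select{done,retry}  (external→internal)
              [done]
                send[Str] ↦ recv[Str]
                  dual(end) = end
              [retry]
                send[Bool] ↦ recv[Bool]
                  dual(end) = end
    [stop]
      send[Bool] ↦ recv[Bool]
        offer{more,ack} ↦ select{more,ack}  (external→internal)
          [more]
            select{retry,ok} ↦ offer{retry,ok}  (select→offer)
              [retry]
                recv[Str] ↦ send[Str]
                  dual(X) = X
              [ok]
                recv[Int] ↦ send[Int]
                  dual(X) = X
          [ack]
            send[Str] ↦ recv[Str]
              select{stop,retry} ↦ offer{stop,retry}  (select→offer)
                [stop]
                  dual(end) = end
                [retry]
                  dual(X) = X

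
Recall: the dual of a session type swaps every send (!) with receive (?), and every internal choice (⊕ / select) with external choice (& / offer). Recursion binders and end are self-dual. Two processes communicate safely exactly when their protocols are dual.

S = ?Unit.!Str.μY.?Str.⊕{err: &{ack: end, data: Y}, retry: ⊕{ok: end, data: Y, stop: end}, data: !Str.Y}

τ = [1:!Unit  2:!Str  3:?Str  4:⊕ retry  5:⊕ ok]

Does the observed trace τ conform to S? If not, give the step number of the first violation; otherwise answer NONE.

1

[1] got !Unit, protocol expects ?Unit  ✗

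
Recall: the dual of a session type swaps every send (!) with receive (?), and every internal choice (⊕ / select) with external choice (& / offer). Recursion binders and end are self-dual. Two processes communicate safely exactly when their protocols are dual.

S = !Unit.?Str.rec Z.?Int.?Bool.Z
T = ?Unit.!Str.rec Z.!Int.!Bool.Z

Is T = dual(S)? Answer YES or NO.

!Unit | ?Unit  ok
  ?Str | !Str  ok
    rec Z | rec Z  ok (μ self-dual)
      ?Int | !Int  ok
        ?Bool | !Bool  ok
          Z | Z  ok

YES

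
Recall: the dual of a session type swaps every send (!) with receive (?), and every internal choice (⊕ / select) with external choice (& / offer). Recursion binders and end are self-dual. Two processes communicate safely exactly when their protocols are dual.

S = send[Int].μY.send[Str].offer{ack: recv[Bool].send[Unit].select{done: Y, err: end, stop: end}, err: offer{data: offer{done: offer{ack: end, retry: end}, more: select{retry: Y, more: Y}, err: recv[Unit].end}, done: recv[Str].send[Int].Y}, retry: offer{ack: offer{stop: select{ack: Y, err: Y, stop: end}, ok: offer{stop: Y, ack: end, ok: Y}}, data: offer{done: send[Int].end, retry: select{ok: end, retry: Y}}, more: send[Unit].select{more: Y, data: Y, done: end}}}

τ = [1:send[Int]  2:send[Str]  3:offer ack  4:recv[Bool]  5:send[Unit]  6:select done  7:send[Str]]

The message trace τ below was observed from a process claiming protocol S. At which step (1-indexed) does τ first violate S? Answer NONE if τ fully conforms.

step 1: send[Int]  ok  cont: μY.…
step 2: send[Str]  ok  cont: offer{ack: recv[Bool].send[Unit].select{done: μY.…, err: end, stop: end}, err: offer{data: offer{done: offer{ack: end, retry: end}, more: select{retry: μY.…, more: μY.…}, err: recv[Unit].end}, done: recv[Str].send[Int].μY.…}, retry: offer{ack: offer{stop: select{ack: μY.…, err: μY.…, stop: end}, ok: offer{stop: μY.…, ack: end, ok: μY.…}}, data: offer{done: send[Int].end, retry: select{ok: end, retry: μY.…}}, more: send[Unit].select{more: μY.…, data: μY.…, done: end}}}
step 3: offer ack  ok  cont: recv[Bool].send[Unit].select{done: μY.…, err: end, stop: end}
step 4: recv[Bool]  ok  cont: send[Unit].select{done: μY.…, err: end, stop: end}
step 5: send[Unit]  ok  cont: select{done: μY.…, err: end, stop: end}
step 6: select done  ok  cont: μY.…
step 7: send[Str]  ok  cont: offer{ack: recv[Bool].send[Unit].select{done: μY.…, err: end, stop: end}, err: offer{data: offer{done: offer{ack: end, retry: end}, more: select{retry: μY.…, more: μY.…}, err: recv[Unit].end}, done: recv[Str].send[Int].μY.…}, retry: offer{ack: offer{stop: select{ack: μY.…, err: μY.…, stop: end}, ok: offer{stop: μY.…, ack: end, ok: μY.…}}, data: offer{done: send[Int].end, retry: select{ok: end, retry: μY.…}}, more: send[Unit].select{more: μY.…, data: μY.…, done: end}}}
τ conforms to S (length 7)

NONE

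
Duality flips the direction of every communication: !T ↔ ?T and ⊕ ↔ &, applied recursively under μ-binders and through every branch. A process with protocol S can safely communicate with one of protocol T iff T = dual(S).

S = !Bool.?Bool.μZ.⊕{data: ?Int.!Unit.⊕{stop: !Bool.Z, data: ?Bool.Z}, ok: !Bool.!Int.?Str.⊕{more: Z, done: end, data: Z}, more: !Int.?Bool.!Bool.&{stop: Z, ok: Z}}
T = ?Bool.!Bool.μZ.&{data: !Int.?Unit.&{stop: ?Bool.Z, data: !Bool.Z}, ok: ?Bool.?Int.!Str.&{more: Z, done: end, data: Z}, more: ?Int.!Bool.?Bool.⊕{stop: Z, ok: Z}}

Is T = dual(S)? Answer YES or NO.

!Bool | ?Bool  ✓
  ?Bool | !Bool  ✓
    μZ | μZ  ✓ (binder kept)
      ⊕{data,ok,more} | &{data,ok,more}  ✓ same labels
        case data:
          ?Int | !Int  ✓
            !Unit | ?Unit  ✓
              ⊕{stop,data} | &{stop,data}  ✓ same labels
                case stop:
                  !Bool | ?Bool  ✓
                    Z | Z  ✓
                case data:
                  ?Bool | !Bool  ✓
                    Z | Z  ✓
        case ok:
          !Bool | ?Bool  ✓
            !Int | ?Int  ✓
              ?Str | !Str  ✓
                ⊕{more,done,data} | &{more,done,data}  ✓ same labels
                  case more:
                    Z | Z  ✓
                  case done:
                    end | end  ✓
                  case data:
                    Z | Z  ✓
        case more:
          !Int | ?Int  ✓
            ?Bool | !Bool  ✓
              !Bool | ?Bool  ✓
                &{stop,ok} | ⊕{stop,ok}  ✓ same labels
                  case stop:
                    Z | Z  ✓
                  case ok:
                    Z | Z  ✓

YES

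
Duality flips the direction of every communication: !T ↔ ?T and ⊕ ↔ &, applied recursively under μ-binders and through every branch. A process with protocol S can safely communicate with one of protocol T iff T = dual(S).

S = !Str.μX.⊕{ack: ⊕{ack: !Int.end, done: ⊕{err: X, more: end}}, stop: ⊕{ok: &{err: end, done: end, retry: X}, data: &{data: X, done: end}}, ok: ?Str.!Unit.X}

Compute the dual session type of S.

!Str = ?Str
  μX = μX  (rec unchanged)
    ⊕{ack,stop,ok} = &{ack,stop,ok}  (internal→external)
      case ack:
        ⊕{ack,done} = &{ack,done}  (internal→external)
          case ack:
            !Int = ?Int
              dual(end) = end
          case done:
            ⊕{err,more} = &{err,more}  (internal→external)
              case err:
                dual(X) = X
              case more:
                dual(end) = end
      case stop:
        ⊕{ok,data} = &{ok,data}  (internal→external)
          case ok:
            &{err,done,retry} = ⊕{err,done,retry}  (offer→select)
              case err:
                dual(end) = end
              case done:
                dual(end) = end
              case retry:
                dual(X) = X
          case data:
            &{data,done} = ⊕{data,done}  (offer→select)
              case data:
                dual(X) = X
              case done:
                dual(end) = end
      case ok:
        ?Str = !Str
          !Unit = ?Unit
            dual(X) = X

?Str.μX.&{ack: &{ack: ?Int.end, done: &{err: X, more: end}}, stop: &{ok: ⊕{err: end, done: end, retry: X}, data: ⊕{data: X, done: end}}, ok: !Str.?Unit.X}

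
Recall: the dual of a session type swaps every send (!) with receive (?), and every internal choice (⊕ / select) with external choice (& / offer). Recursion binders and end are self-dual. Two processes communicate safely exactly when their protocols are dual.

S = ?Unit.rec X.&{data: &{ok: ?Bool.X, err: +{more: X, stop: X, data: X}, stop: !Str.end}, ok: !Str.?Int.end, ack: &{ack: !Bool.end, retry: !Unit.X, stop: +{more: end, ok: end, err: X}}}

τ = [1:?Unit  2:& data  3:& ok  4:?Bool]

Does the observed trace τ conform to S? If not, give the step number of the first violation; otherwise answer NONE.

NONE

@1 ?Unit  match  now at rec X.…
@2 & data  match  now at &{ok: ?Bool.rec X.…, err: +{more: rec X.…, stop: rec X.…, data: rec X.…}, stop: !Str.end}
@3 & ok  match  now at ?Bool.rec X.…
@4 ?Bool  match  now at rec X.…
trace exhausted — no violation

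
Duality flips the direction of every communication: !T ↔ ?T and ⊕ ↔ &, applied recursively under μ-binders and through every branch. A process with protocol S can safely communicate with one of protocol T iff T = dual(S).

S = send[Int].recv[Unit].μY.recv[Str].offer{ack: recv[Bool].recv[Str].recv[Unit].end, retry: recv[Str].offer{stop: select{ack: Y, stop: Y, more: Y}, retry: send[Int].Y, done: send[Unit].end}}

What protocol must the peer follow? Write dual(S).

send[Int] = recv[Int]
  recv[Unit] = send[Unit]
    μY = μY  (μ self-dual)
      recv[Str] = send[Str]
        offer{ack,retry} = select{ack,retry}  (offer→select)
          • ack:
            recv[Bool] = send[Bool]
              recv[Str] = send[Str]
                recv[Unit] = send[Unit]
                  dual(end) = end
          • retry:
            recv[Str] = send[Str]
              offer{stop,retry,done} = select{stop,retry,done}  (offer→select)
                • stop:
                  select{ack,stop,more} = offer{ack,stop,more}  (⊕→&)
                    • ack:
                      dual(Y) = Y
                    • stop:
                      dual(Y) = Y
                    • more:
                      dual(Y) = Y
                • retry:
                  send[Int] = recv[Int]
                    dual(Y) = Y
                • done:
                  send[Unit] = recv[Unit]
                    dual(end) = end

recv[Int].send[Unit].μY.send[Str].select{ack: send[Bool].send[Str].send[Unit].end, retry: send[Str].select{stop: offer{ack: Y, stop: Y, more: Y}, retry: recv[Int].Y, done: recv[Unit].end}}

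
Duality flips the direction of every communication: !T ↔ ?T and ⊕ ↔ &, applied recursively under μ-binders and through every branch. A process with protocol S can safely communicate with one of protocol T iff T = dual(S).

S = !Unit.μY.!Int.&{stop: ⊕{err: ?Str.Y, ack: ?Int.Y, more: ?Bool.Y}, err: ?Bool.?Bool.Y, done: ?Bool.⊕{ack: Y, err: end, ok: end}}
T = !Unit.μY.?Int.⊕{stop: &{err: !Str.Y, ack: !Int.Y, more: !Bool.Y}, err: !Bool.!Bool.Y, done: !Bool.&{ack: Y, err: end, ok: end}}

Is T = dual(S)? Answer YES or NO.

NO

!Unit | !Unit  ✗ same direction on both sides — not dual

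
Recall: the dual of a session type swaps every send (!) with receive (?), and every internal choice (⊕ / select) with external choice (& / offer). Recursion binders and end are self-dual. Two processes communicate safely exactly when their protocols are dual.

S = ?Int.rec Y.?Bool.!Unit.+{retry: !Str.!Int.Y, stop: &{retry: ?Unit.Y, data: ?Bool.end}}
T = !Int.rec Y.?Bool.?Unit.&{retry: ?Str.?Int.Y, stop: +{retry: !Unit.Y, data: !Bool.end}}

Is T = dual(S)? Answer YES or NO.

NO

?Int vs !Int  ok
  rec Y vs rec Y  ok (μ self-dual)
    ?Bool vs ?Bool  ✗ same direction on both sides — not dual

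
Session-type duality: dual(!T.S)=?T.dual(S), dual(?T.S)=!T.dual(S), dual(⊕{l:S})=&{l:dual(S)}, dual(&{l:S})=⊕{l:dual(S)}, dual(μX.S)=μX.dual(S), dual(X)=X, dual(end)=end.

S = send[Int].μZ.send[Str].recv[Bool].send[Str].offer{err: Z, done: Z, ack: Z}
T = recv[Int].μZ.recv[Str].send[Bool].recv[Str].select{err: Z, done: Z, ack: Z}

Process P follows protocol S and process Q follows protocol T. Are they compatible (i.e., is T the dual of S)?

send[Int] vs recv[Int]  ok
  μZ vs μZ  ok (rec unchanged)
    send[Str] vs recv[Str]  ok
      recv[Bool] vs send[Bool]  ok
        send[Str] vs recv[Str]  ok
          offer{err,done,ack} vs select{err,done,ack}  ok label sets agree
            case err:
              Z vs Z  ok
            case done:
              Z vs Z  ok
            case ack:
              Z vs Z  ok

YES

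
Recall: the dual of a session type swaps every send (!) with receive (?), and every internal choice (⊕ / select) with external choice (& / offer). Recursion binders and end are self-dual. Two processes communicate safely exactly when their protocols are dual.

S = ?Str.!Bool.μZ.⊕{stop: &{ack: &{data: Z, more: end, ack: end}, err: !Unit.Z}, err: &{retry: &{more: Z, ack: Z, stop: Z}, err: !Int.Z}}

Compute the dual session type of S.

!Str.?Bool.μZ.&{stop: ⊕{ack: ⊕{data: Z, more: end, ack: end}, err: ?Unit.Z}, err: ⊕{retry: ⊕{more: Z, ack: Z, stop: Z}, err: ?Int.Z}}

?Str = !Str
  !Bool = ?Bool
    μZ = μZ  (μ self-dual)
      ⊕{stop,err} = &{stop,err}  (select→offer)
        • stop:
          &{ack,err} = ⊕{ack,err}  (external→internal)
            • ack:
              &{data,more,ack} = ⊕{data,more,ack}  (external→internal)
                • data:
                  Z ↦ Z
                • more:
                  end ↦ end
                • ack:
                  end ↦ end
            • err:
              !Unit = ?Unit
                Z ↦ Z
        • err:
          &{retry,err} = ⊕{retry,err}  (external→internal)
            • retry:
              &{more,ack,stop} = ⊕{more,ack,stop}  (external→internal)
                • more:
                  Z ↦ Z
                • ack:
                  Z ↦ Z
                • stop:
                  Z ↦ Z
            • err:
              !Int = ?Int
                Z ↦ Z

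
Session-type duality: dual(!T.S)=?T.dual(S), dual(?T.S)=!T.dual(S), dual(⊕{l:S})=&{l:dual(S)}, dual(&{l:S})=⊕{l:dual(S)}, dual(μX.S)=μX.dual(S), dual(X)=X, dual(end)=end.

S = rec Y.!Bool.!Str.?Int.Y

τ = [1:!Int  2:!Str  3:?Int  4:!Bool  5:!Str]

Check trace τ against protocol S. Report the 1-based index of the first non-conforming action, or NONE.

@1 got !Int, protocol expects !Bool  ✗

1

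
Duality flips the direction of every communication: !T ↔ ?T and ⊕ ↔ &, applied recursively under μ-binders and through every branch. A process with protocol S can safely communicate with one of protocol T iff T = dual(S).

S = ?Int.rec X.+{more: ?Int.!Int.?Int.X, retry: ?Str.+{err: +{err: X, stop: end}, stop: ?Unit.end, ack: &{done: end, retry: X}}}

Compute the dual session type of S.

!Int.rec X.&{more: !Int.?Int.!Int.X, retry: !Str.&{err: &{err: X, stop: end}, stop: !Unit.end, ack: +{done: end, retry: X}}}

?Int = !Int
  rec X = rec X  (μ self-dual)
    +{more,retry} = &{more,retry}  (internal→external)
      case more:
        ?Int = !Int
          !Int = ?Int
            ?Int = !Int
              dual(X) = X
      case retry:
        ?Str = !Str
          +{err,stop,ack} = &{err,stop,ack}  (internal→external)
            case err:
              +{err,stop} = &{err,stop}  (internal→external)
                case err:
                  dual(X) = X
                case stop:
                  dual(end) = end
            case stop:
              ?Unit = !Unit
                dual(end) = end
            case ack:
              &{done,retry} = +{done,retry}  (&→⊕)
                case done:
                  dual(end) = end
                case retry:
                  dual(X) = X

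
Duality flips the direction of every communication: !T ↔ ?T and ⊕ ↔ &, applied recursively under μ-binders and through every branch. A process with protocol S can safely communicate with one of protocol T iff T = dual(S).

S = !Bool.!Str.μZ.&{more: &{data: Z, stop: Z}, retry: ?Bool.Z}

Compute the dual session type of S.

?Bool.?Str.μZ.⊕{more: ⊕{data: Z, stop: Z}, retry: !Bool.Z}

!Bool ↦ ?Bool
  !Str ↦ ?Str
    μZ ↦ μZ  (μ self-dual)
      &{more,retry} ↦ ⊕{more,retry}  (external→internal)
        [more]
          &{data,stop} ↦ ⊕{data,stop}  (external→internal)
            [data]
              dual(Z) = Z
            [stop]
              dual(Z) = Z
        [retry]
          ?Bool ↦ !Bool
            dual(Z) = Z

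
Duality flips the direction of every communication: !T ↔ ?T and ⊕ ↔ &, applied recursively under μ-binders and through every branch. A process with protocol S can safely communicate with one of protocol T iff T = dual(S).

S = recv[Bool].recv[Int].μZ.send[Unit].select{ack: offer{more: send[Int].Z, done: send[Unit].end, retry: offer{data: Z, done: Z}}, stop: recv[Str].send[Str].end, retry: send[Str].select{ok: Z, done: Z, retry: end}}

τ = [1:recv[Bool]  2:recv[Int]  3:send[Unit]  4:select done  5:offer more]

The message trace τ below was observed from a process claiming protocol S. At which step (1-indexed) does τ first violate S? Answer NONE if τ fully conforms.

[1] recv[Bool]  ok  now at recv[Int].μZ.…
[2] recv[Int]  ok  now at μZ.…
[3] send[Unit]  ok  now at select{ack: offer{more: send[Int].μZ.…, done: send[Unit].end, retry: offer{data: μZ.…, done: μZ.…}}, stop: recv[Str].send[Str].end, retry: send[Str].select{ok: μZ.…, done: μZ.…, retry: end}}
[4] got select done, protocol expects select ack or select stop or select retry  ✗

4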